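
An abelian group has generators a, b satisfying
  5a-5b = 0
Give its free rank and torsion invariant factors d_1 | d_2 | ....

rank_ℚ(R)=1; free=2−1=1
SNF(R) diag = [5] → torsion [5]

Answer: M ≅ ℤ^1 ⊕ ℤ/5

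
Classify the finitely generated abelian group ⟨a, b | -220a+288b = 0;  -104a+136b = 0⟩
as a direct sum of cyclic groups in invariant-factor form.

Answer: M ≅ ℤ/4 ⊕ ℤ/8

Derivation:
rank_ℚ(R)=2; free=2−2=0
SNF(R) diag = [4, 8] → torsion [4, 8]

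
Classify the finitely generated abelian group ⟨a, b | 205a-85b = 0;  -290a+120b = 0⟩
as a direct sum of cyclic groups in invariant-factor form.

rank_ℚ(R)=2; free=2−2=0
SNF(R) diag = [5, 10] → torsion [5, 10]

Answer: M ≅ ℤ/5 ⊕ ℤ/10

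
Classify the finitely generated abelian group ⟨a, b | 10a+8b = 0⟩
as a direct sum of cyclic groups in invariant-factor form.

rank_ℚ(R)=1; free=2−1=1
SNF(R) diag = [2] → torsion [2]

Answer: M ≅ ℤ^1 ⊕ ℤ/2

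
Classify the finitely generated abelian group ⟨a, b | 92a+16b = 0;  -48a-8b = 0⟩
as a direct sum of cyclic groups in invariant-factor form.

Answer: M ≅ ℤ/4 ⊕ ℤ/8

Derivation:
rank_ℚ(R)=2; free=2−2=0
SNF(R) diag = [4, 8] → torsion [4, 8]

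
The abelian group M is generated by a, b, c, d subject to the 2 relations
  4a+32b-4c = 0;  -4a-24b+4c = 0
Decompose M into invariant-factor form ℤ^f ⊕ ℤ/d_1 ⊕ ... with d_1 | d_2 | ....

Answer: M ≅ ℤ^2 ⊕ ℤ/4 ⊕ ℤ/8

Derivation:
rank_ℚ(R)=2; free=4−2=2
SNF(R) diag = [4, 8] → torsion [4, 8]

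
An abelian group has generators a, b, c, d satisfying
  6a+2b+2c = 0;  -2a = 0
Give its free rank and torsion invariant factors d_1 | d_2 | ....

Answer: M ≅ ℤ^2 ⊕ ℤ/2 ⊕ ℤ/2

Derivation:
rank_ℚ(R)=2; free=4−2=2
SNF(R) diag = [2, 2] → torsion [2, 2]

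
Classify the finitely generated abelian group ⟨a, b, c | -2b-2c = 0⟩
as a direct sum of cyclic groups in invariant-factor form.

rank_ℚ(R)=1; free=3−1=2
SNF(R) diag = [2] → torsion [2]

Answer: M ≅ ℤ^2 ⊕ ℤ/2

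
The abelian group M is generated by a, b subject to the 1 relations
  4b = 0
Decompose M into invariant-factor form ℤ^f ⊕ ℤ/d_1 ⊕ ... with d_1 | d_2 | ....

rank_ℚ(R)=1; free=2−1=1
SNF(R) diag = [4] → torsion [4]

Answer: M ≅ ℤ^1 ⊕ ℤ/4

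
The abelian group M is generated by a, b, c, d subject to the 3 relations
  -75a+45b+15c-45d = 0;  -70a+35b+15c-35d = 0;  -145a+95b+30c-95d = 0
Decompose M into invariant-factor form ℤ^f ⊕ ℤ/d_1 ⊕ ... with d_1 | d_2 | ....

rank_ℚ(R)=3; free=4−3=1
SNF(R) diag = [5, 15, 15] → torsion [5, 15, 15]

Answer: M ≅ ℤ^1 ⊕ ℤ/5 ⊕ ℤ/15 ⊕ ℤ/15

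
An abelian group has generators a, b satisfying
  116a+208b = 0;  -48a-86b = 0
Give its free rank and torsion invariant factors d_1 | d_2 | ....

rank_ℚ(R)=2; free=2−2=0
SNF(R) diag = [2, 4] → torsion [2, 4]

Answer: M ≅ ℤ/2 ⊕ ℤ/4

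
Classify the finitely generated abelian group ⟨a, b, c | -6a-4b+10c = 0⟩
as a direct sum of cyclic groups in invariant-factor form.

Answer: M ≅ ℤ^2 ⊕ ℤ/2

Derivation:
rank_ℚ(R)=1; free=3−1=2
SNF(R) diag = [2] → torsion [2]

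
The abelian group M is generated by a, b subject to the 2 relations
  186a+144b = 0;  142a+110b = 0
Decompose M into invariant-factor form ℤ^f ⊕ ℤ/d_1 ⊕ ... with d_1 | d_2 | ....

Answer: M ≅ ℤ/2 ⊕ ℤ/6

Derivation:
rank_ℚ(R)=2; free=2−2=0
SNF(R) diag = [2, 6] → torsion [2, 6]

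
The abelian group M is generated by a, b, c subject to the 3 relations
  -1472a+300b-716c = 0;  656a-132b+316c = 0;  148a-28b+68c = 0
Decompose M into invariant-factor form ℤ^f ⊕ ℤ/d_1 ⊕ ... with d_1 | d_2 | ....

rank_ℚ(R)=3; free=3−3=0
SNF(R) diag = [4, 4, 8] → torsion [4, 4, 8]

Answer: M ≅ ℤ/4 ⊕ ℤ/4 ⊕ ℤ/8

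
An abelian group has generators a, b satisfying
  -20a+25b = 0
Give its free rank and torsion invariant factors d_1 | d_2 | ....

Answer: M ≅ ℤ^1 ⊕ ℤ/5

Derivation:
rank_ℚ(R)=1; free=2−1=1
SNF(R) diag = [5] → torsion [5]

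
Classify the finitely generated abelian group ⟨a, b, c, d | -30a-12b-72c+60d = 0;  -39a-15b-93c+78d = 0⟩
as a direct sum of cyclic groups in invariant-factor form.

Answer: M ≅ ℤ^2 ⊕ ℤ/3 ⊕ ℤ/6

Derivation:
rank_ℚ(R)=2; free=4−2=2
SNF(R) diag = [3, 6] → torsion [3, 6]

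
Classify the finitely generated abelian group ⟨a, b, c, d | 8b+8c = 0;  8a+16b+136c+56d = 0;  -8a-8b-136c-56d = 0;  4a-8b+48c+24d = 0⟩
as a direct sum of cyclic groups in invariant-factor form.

Answer: M ≅ ℤ/4 ⊕ ℤ/8 ⊕ ℤ/8 ⊕ ℤ/8

Derivation:
rank_ℚ(R)=4; free=4−4=0
SNF(R) diag = [4, 8, 8, 8] → torsion [4, 8, 8, 8]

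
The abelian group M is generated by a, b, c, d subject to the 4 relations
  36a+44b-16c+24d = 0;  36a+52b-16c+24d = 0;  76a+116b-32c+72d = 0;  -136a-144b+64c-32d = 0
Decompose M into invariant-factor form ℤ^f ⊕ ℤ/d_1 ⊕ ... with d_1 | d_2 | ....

Answer: M ≅ ℤ/4 ⊕ ℤ/8 ⊕ ℤ/16 ⊕ ℤ/16

Derivation:
rank_ℚ(R)=4; free=4−4=0
SNF(R) diag = [4, 8, 16, 16] → torsion [4, 8, 16, 16]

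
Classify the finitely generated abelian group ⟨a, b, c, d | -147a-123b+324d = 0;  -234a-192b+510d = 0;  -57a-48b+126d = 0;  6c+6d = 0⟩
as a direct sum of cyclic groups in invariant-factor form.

Answer: M ≅ ℤ/3 ⊕ ℤ/3 ⊕ ℤ/6 ⊕ ℤ/6

Derivation:
rank_ℚ(R)=4; free=4−4=0
SNF(R) diag = [3, 3, 6, 6] → torsion [3, 3, 6, 6]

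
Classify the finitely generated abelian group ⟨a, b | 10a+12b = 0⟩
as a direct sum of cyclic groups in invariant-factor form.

rank_ℚ(R)=1; free=2−1=1
SNF(R) diag = [2] → torsion [2]

Answer: M ≅ ℤ^1 ⊕ ℤ/2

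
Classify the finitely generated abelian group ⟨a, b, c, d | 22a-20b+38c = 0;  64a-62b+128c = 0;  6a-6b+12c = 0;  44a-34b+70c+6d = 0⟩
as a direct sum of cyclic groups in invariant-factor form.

rank_ℚ(R)=4; free=4−4=0
SNF(R) diag = [2, 6, 6, 6] → torsion [2, 6, 6, 6]

Answer: M ≅ ℤ/2 ⊕ ℤ/6 ⊕ ℤ/6 ⊕ ℤ/6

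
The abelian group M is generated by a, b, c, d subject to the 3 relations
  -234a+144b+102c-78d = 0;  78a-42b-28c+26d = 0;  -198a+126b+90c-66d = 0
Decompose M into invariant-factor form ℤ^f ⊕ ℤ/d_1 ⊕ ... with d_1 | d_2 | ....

rank_ℚ(R)=3; free=4−3=1
SNF(R) diag = [2, 6, 18] → torsion [2, 6, 18]

Answer: M ≅ ℤ^1 ⊕ ℤ/2 ⊕ ℤ/6 ⊕ ℤ/18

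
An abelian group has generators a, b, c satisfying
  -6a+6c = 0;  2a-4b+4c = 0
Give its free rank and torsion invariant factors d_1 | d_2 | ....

rank_ℚ(R)=2; free=3−2=1
SNF(R) diag = [2, 6] → torsion [2, 6]

Answer: M ≅ ℤ^1 ⊕ ℤ/2 ⊕ ℤ/6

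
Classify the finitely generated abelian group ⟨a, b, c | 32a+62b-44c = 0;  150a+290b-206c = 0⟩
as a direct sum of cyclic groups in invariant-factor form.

Answer: M ≅ ℤ^1 ⊕ ℤ/2 ⊕ ℤ/2

Derivation:
rank_ℚ(R)=2; free=3−2=1
SNF(R) diag = [2, 2] → torsion [2, 2]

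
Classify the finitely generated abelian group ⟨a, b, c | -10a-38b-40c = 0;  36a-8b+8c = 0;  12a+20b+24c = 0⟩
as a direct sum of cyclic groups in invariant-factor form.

rank_ℚ(R)=3; free=3−3=0
SNF(R) diag = [2, 4, 8] → torsion [2, 4, 8]

Answer: M ≅ ℤ/2 ⊕ ℤ/4 ⊕ ℤ/8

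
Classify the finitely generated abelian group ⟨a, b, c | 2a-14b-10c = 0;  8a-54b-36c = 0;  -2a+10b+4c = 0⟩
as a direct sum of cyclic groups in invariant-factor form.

rank_ℚ(R)=3; free=3−3=0
SNF(R) diag = [2, 2, 2] → torsion [2, 2, 2]

Answer: M ≅ ℤ/2 ⊕ ℤ/2 ⊕ ℤ/2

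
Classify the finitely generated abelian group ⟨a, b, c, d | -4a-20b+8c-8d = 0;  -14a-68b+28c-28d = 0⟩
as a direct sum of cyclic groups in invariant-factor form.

rank_ℚ(R)=2; free=4−2=2
SNF(R) diag = [2, 4] → torsion [2, 4]

Answer: M ≅ ℤ^2 ⊕ ℤ/2 ⊕ ℤ/4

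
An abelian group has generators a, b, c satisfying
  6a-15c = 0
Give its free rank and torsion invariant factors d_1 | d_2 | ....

Answer: M ≅ ℤ^2 ⊕ ℤ/3

Derivation:
rank_ℚ(R)=1; free=3−1=2
SNF(R) diag = [3] → torsion [3]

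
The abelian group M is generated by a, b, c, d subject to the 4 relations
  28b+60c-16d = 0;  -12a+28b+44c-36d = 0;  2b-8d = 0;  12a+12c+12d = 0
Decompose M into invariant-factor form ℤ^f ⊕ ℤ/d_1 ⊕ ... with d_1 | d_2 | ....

Answer: M ≅ ℤ/2 ⊕ ℤ/4 ⊕ ℤ/12 ⊕ ℤ/24

Derivation:
rank_ℚ(R)=4; free=4−4=0
SNF(R) diag = [2, 4, 12, 24] → torsion [2, 4, 12, 24]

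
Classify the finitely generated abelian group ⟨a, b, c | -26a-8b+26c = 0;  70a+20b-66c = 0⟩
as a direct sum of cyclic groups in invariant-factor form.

Answer: M ≅ ℤ^1 ⊕ ℤ/2 ⊕ ℤ/4

Derivation:
rank_ℚ(R)=2; free=3−2=1
SNF(R) diag = [2, 4] → torsion [2, 4]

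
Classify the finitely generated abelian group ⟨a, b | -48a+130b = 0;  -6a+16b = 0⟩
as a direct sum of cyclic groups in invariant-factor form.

Answer: M ≅ ℤ/2 ⊕ ℤ/6

Derivation:
rank_ℚ(R)=2; free=2−2=0
SNF(R) diag = [2, 6] → torsion [2, 6]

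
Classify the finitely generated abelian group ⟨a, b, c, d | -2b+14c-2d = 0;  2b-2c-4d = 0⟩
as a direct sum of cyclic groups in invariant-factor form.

Answer: M ≅ ℤ^2 ⊕ ℤ/2 ⊕ ℤ/6

Derivation:
rank_ℚ(R)=2; free=4−2=2
SNF(R) diag = [2, 6] → torsion [2, 6]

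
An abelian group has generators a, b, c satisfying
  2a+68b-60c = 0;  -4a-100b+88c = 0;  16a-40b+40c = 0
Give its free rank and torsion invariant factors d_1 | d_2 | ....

Answer: M ≅ ℤ/2 ⊕ ℤ/4 ⊕ ℤ/8

Derivation:
rank_ℚ(R)=3; free=3−3=0
SNF(R) diag = [2, 4, 8] → torsion [2, 4, 8]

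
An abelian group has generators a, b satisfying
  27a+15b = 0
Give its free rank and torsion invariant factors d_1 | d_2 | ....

rank_ℚ(R)=1; free=2−1=1
SNF(R) diag = [3] → torsion [3]

Answer: M ≅ ℤ^1 ⊕ ℤ/3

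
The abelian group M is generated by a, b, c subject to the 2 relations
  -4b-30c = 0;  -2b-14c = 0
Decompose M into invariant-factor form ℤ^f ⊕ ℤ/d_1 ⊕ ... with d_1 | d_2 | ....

Answer: M ≅ ℤ^1 ⊕ ℤ/2 ⊕ ℤ/2

Derivation:
rank_ℚ(R)=2; free=3−2=1
SNF(R) diag = [2, 2] → torsion [2, 2]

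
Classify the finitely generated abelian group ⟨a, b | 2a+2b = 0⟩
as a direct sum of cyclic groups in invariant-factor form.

Answer: M ≅ ℤ^1 ⊕ ℤ/2

Derivation:
rank_ℚ(R)=1; free=2−1=1
SNF(R) diag = [2] → torsion [2]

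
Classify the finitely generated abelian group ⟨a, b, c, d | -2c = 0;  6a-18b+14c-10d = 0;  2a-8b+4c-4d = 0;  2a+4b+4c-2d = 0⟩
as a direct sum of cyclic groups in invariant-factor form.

rank_ℚ(R)=4; free=4−4=0
SNF(R) diag = [2, 2, 2, 6] → torsion [2, 2, 2, 6]

Answer: M ≅ ℤ/2 ⊕ ℤ/2 ⊕ ℤ/2 ⊕ ℤ/6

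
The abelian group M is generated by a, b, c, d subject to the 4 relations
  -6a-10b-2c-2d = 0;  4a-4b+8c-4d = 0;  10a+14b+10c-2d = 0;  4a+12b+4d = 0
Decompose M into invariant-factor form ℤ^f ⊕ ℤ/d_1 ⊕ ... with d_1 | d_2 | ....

Answer: M ≅ ℤ/2 ⊕ ℤ/4 ⊕ ℤ/8 ⊕ ℤ/8

Derivation:
rank_ℚ(R)=4; free=4−4=0
SNF(R) diag = [2, 4, 8, 8] → torsion [2, 4, 8, 8]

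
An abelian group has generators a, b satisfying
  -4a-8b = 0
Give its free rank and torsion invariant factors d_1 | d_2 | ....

rank_ℚ(R)=1; free=2−1=1
SNF(R) diag = [4] → torsion [4]

Answer: M ≅ ℤ^1 ⊕ ℤ/4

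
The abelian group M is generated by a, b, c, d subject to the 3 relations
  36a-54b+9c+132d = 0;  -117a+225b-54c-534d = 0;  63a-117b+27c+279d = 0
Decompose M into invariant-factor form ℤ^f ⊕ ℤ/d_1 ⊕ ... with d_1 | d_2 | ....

rank_ℚ(R)=3; free=4−3=1
SNF(R) diag = [3, 9, 9] → torsion [3, 9, 9]

Answer: M ≅ ℤ^1 ⊕ ℤ/3 ⊕ ℤ/9 ⊕ ℤ/9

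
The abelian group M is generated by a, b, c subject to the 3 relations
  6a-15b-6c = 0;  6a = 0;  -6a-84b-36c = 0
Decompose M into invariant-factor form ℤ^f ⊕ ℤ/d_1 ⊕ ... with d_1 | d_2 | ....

rank_ℚ(R)=3; free=3−3=0
SNF(R) diag = [3, 6, 12] → torsion [3, 6, 12]

Answer: M ≅ ℤ/3 ⊕ ℤ/6 ⊕ ℤ/12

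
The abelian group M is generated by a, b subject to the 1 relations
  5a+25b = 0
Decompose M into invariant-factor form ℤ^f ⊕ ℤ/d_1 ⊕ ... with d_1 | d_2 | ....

rank_ℚ(R)=1; free=2−1=1
SNF(R) diag = [5] → torsion [5]

Answer: M ≅ ℤ^1 ⊕ ℤ/5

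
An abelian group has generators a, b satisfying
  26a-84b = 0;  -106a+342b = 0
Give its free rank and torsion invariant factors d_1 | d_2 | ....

Answer: M ≅ ℤ/2 ⊕ ℤ/6

Derivation:
rank_ℚ(R)=2; free=2−2=0
SNF(R) diag = [2, 6] → torsion [2, 6]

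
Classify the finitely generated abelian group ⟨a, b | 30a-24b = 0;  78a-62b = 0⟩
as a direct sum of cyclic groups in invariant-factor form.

rank_ℚ(R)=2; free=2−2=0
SNF(R) diag = [2, 6] → torsion [2, 6]

Answer: M ≅ ℤ/2 ⊕ ℤ/6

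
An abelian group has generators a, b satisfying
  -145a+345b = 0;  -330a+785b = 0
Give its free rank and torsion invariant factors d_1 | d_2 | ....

rank_ℚ(R)=2; free=2−2=0
SNF(R) diag = [5, 5] → torsion [5, 5]

Answer: M ≅ ℤ/5 ⊕ ℤ/5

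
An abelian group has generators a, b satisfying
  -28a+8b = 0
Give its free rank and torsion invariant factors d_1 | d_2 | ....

rank_ℚ(R)=1; free=2−1=1
SNF(R) diag = [4] → torsion [4]

Answer: M ≅ ℤ^1 ⊕ ℤ/4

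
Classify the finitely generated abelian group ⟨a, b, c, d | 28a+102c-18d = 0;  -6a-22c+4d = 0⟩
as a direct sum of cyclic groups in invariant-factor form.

Answer: M ≅ ℤ^2 ⊕ ℤ/2 ⊕ ℤ/2

Derivation:
rank_ℚ(R)=2; free=4−2=2
SNF(R) diag = [2, 2] → torsion [2, 2]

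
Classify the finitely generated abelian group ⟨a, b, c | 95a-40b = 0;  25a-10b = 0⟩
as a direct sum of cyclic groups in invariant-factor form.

Answer: M ≅ ℤ^1 ⊕ ℤ/5 ⊕ ℤ/10

Derivation:
rank_ℚ(R)=2; free=3−2=1
SNF(R) diag = [5, 10] → torsion [5, 10]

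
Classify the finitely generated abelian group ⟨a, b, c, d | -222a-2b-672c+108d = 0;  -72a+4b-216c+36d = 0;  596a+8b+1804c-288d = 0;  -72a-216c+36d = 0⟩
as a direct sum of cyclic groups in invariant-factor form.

rank_ℚ(R)=4; free=4−4=0
SNF(R) diag = [2, 4, 12, 36] → torsion [2, 4, 12, 36]

Answer: M ≅ ℤ/2 ⊕ ℤ/4 ⊕ ℤ/12 ⊕ ℤ/36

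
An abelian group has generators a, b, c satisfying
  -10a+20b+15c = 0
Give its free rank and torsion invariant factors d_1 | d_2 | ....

Answer: M ≅ ℤ^2 ⊕ ℤ/5

Derivation:
rank_ℚ(R)=1; free=3−1=2
SNF(R) diag = [5] → torsion [5]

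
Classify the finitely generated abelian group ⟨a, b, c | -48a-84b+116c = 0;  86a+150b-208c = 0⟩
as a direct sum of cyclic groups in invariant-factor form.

Answer: M ≅ ℤ^1 ⊕ ℤ/2 ⊕ ℤ/4

Derivation:
rank_ℚ(R)=2; free=3−2=1
SNF(R) diag = [2, 4] → torsion [2, 4]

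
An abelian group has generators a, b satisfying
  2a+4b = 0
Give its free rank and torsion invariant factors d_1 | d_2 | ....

Answer: M ≅ ℤ^1 ⊕ ℤ/2

Derivation:
rank_ℚ(R)=1; free=2−1=1
SNF(R) diag = [2] → torsion [2]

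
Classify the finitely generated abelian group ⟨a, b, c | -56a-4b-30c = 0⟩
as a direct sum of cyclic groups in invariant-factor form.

Answer: M ≅ ℤ^2 ⊕ ℤ/2

Derivation:
rank_ℚ(R)=1; free=3−1=2
SNF(R) diag = [2] → torsion [2]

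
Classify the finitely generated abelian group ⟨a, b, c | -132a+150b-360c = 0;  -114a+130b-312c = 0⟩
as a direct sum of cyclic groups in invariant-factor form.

Answer: M ≅ ℤ^1 ⊕ ℤ/2 ⊕ ℤ/6

Derivation:
rank_ℚ(R)=2; free=3−2=1
SNF(R) diag = [2, 6] → torsion [2, 6]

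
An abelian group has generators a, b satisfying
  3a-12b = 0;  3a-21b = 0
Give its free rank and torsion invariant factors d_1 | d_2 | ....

Answer: M ≅ ℤ/3 ⊕ ℤ/9

Derivation:
rank_ℚ(R)=2; free=2−2=0
SNF(R) diag = [3, 9] → torsion [3, 9]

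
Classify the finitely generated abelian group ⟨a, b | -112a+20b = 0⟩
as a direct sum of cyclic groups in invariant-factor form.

Answer: M ≅ ℤ^1 ⊕ ℤ/4

Derivation:
rank_ℚ(R)=1; free=2−1=1
SNF(R) diag = [4] → torsion [4]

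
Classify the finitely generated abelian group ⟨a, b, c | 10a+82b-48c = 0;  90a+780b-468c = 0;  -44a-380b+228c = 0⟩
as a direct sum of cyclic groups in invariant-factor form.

rank_ℚ(R)=3; free=3−3=0
SNF(R) diag = [2, 6, 12] → torsion [2, 6, 12]

Answer: M ≅ ℤ/2 ⊕ ℤ/6 ⊕ ℤ/12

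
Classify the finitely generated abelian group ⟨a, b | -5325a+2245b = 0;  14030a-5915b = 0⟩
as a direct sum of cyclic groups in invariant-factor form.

Answer: M ≅ ℤ/5 ⊕ ℤ/5

Derivation:
rank_ℚ(R)=2; free=2−2=0
SNF(R) diag = [5, 5] → torsion [5, 5]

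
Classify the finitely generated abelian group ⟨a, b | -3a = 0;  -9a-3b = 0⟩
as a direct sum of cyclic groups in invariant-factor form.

Answer: M ≅ ℤ/3 ⊕ ℤ/3

Derivation:
rank_ℚ(R)=2; free=2−2=0
SNF(R) diag = [3, 3] → torsion [3, 3]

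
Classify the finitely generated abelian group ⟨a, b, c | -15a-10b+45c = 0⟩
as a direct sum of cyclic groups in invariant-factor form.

rank_ℚ(R)=1; free=3−1=2
SNF(R) diag = [5] → torsion [5]

Answer: M ≅ ℤ^2 ⊕ ℤ/5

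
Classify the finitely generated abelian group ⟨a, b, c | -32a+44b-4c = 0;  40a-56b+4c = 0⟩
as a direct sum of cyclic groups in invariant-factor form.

rank_ℚ(R)=2; free=3−2=1
SNF(R) diag = [4, 4] → torsion [4, 4]

Answer: M ≅ ℤ^1 ⊕ ℤ/4 ⊕ ℤ/4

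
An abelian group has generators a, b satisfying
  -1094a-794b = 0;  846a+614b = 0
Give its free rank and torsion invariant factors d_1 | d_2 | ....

rank_ℚ(R)=2; free=2−2=0
SNF(R) diag = [2, 4] → torsion [2, 4]

Answer: M ≅ ℤ/2 ⊕ ℤ/4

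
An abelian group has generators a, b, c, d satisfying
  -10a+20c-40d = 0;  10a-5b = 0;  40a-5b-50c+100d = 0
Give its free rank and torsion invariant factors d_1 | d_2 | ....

rank_ℚ(R)=3; free=4−3=1
SNF(R) diag = [5, 10, 10] → torsion [5, 10, 10]

Answer: M ≅ ℤ^1 ⊕ ℤ/5 ⊕ ℤ/10 ⊕ ℤ/10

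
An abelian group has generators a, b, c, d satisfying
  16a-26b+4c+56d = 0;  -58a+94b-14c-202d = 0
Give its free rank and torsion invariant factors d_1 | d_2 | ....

Answer: M ≅ ℤ^2 ⊕ ℤ/2 ⊕ ℤ/2

Derivation:
rank_ℚ(R)=2; free=4−2=2
SNF(R) diag = [2, 2] → torsion [2, 2]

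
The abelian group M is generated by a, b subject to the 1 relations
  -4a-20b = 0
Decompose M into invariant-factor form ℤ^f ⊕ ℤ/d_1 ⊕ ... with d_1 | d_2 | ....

rank_ℚ(R)=1; free=2−1=1
SNF(R) diag = [4] → torsion [4]

Answer: M ≅ ℤ^1 ⊕ ℤ/4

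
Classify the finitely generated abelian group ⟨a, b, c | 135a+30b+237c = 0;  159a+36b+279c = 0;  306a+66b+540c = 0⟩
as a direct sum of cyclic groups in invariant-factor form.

rank_ℚ(R)=3; free=3−3=0
SNF(R) diag = [3, 6, 12] → torsion [3, 6, 12]

Answer: M ≅ ℤ/3 ⊕ ℤ/6 ⊕ ℤ/12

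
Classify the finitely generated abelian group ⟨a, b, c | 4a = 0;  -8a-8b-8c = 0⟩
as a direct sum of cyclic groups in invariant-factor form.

Answer: M ≅ ℤ^1 ⊕ ℤ/4 ⊕ ℤ/8

Derivation:
rank_ℚ(R)=2; free=3−2=1
SNF(R) diag = [4, 8] → torsion [4, 8]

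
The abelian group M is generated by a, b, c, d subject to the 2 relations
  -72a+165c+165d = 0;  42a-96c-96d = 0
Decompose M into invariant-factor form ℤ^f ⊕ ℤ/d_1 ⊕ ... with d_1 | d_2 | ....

Answer: M ≅ ℤ^2 ⊕ ℤ/3 ⊕ ℤ/6

Derivation:
rank_ℚ(R)=2; free=4−2=2
SNF(R) diag = [3, 6] → torsion [3, 6]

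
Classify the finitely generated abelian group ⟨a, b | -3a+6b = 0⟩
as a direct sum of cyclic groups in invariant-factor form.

rank_ℚ(R)=1; free=2−1=1
SNF(R) diag = [3] → torsion [3]

Answer: M ≅ ℤ^1 ⊕ ℤ/3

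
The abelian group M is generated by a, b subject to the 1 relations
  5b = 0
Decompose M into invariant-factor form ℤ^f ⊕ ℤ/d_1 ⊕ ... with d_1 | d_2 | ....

rank_ℚ(R)=1; free=2−1=1
SNF(R) diag = [5] → torsion [5]

Answer: M ≅ ℤ^1 ⊕ ℤ/5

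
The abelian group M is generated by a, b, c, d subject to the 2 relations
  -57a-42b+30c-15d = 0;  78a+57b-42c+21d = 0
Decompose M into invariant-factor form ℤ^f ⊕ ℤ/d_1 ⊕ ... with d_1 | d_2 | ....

Answer: M ≅ ℤ^2 ⊕ ℤ/3 ⊕ ℤ/9

Derivation:
rank_ℚ(R)=2; free=4−2=2
SNF(R) diag = [3, 9] → torsion [3, 9]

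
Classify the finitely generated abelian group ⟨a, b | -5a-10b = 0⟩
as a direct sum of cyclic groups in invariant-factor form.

rank_ℚ(R)=1; free=2−1=1
SNF(R) diag = [5] → torsion [5]

Answer: M ≅ ℤ^1 ⊕ ℤ/5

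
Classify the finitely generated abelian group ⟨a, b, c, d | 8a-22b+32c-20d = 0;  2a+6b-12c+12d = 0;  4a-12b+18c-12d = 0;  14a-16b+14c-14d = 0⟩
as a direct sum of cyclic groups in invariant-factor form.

rank_ℚ(R)=4; free=4−4=0
SNF(R) diag = [2, 2, 6, 18] → torsion [2, 2, 6, 18]

Answer: M ≅ ℤ/2 ⊕ ℤ/2 ⊕ ℤ/6 ⊕ ℤ/18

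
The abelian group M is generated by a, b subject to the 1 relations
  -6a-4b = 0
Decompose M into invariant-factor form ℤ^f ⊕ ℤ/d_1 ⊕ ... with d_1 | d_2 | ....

rank_ℚ(R)=1; free=2−1=1
SNF(R) diag = [2] → torsion [2]

Answer: M ≅ ℤ^1 ⊕ ℤ/2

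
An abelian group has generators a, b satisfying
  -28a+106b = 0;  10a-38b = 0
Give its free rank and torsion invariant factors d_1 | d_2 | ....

rank_ℚ(R)=2; free=2−2=0
SNF(R) diag = [2, 2] → torsion [2, 2]

Answer: M ≅ ℤ/2 ⊕ ℤ/2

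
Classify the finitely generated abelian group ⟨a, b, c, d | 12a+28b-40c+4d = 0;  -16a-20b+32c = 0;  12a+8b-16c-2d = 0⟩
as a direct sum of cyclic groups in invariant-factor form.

rank_ℚ(R)=3; free=4−3=1
SNF(R) diag = [2, 4, 4] → torsion [2, 4, 4]

Answer: M ≅ ℤ^1 ⊕ ℤ/2 ⊕ ℤ/4 ⊕ ℤ/4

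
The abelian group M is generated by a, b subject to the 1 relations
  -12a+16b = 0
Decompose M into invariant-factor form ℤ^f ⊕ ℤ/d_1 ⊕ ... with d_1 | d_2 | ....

Answer: M ≅ ℤ^1 ⊕ ℤ/4

Derivation:
rank_ℚ(R)=1; free=2−1=1
SNF(R) diag = [4] → torsion [4]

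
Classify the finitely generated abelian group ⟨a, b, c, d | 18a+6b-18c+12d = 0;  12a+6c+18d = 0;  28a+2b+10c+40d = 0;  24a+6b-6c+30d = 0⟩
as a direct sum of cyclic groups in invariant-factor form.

rank_ℚ(R)=4; free=4−4=0
SNF(R) diag = [2, 6, 6, 18] → torsion [2, 6, 6, 18]

Answer: M ≅ ℤ/2 ⊕ ℤ/6 ⊕ ℤ/6 ⊕ ℤ/18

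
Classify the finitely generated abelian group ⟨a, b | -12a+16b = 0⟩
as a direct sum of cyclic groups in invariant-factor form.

rank_ℚ(R)=1; free=2−1=1
SNF(R) diag = [4] → torsion [4]

Answer: M ≅ ℤ^1 ⊕ ℤ/4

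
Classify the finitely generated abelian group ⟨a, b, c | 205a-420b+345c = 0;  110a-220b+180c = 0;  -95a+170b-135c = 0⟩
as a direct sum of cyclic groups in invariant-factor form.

rank_ℚ(R)=3; free=3−3=0
SNF(R) diag = [5, 10, 30] → torsion [5, 10, 30]

Answer: M ≅ ℤ/5 ⊕ ℤ/10 ⊕ ℤ/30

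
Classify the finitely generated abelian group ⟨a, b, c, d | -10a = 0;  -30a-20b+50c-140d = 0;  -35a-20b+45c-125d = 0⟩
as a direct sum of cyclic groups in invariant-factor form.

Answer: M ≅ ℤ^1 ⊕ ℤ/5 ⊕ ℤ/10 ⊕ ℤ/10

Derivation:
rank_ℚ(R)=3; free=4−3=1
SNF(R) diag = [5, 10, 10] → torsion [5, 10, 10]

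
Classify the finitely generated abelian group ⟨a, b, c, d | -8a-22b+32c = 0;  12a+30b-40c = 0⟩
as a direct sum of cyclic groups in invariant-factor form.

Answer: M ≅ ℤ^2 ⊕ ℤ/2 ⊕ ℤ/4

Derivation:
rank_ℚ(R)=2; free=4−2=2
SNF(R) diag = [2, 4] → torsion [2, 4]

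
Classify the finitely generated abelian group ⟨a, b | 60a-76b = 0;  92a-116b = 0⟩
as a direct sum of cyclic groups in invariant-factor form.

Answer: M ≅ ℤ/4 ⊕ ℤ/8

Derivation:
rank_ℚ(R)=2; free=2−2=0
SNF(R) diag = [4, 8] → torsion [4, 8]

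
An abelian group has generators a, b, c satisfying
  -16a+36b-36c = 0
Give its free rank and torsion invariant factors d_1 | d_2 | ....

Answer: M ≅ ℤ^2 ⊕ ℤ/4

Derivation:
rank_ℚ(R)=1; free=3−1=2
SNF(R) diag = [4] → torsion [4]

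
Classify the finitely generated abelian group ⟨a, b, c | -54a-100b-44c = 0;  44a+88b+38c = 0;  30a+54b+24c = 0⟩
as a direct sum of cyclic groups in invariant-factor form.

rank_ℚ(R)=3; free=3−3=0
SNF(R) diag = [2, 2, 6] → torsion [2, 2, 6]

Answer: M ≅ ℤ/2 ⊕ ℤ/2 ⊕ ℤ/6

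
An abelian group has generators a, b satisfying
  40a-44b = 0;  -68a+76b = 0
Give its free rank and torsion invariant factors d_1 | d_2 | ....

rank_ℚ(R)=2; free=2−2=0
SNF(R) diag = [4, 12] → torsion [4, 12]

Answer: M ≅ ℤ/4 ⊕ ℤ/12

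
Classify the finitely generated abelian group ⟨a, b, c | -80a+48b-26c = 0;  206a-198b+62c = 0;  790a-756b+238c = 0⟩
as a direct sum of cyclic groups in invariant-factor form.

rank_ℚ(R)=3; free=3−3=0
SNF(R) diag = [2, 6, 6] → torsion [2, 6, 6]

Answer: M ≅ ℤ/2 ⊕ ℤ/6 ⊕ ℤ/6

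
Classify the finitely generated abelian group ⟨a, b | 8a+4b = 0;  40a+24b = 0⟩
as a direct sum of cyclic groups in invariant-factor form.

Answer: M ≅ ℤ/4 ⊕ ℤ/8

Derivation:
rank_ℚ(R)=2; free=2−2=0
SNF(R) diag = [4, 8] → torsion [4, 8]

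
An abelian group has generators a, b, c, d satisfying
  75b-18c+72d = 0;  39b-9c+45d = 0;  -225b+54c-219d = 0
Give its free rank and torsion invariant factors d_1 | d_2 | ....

Answer: M ≅ ℤ^1 ⊕ ℤ/3 ⊕ ℤ/3 ⊕ ℤ/9

Derivation:
rank_ℚ(R)=3; free=4−3=1
SNF(R) diag = [3, 3, 9] → torsion [3, 3, 9]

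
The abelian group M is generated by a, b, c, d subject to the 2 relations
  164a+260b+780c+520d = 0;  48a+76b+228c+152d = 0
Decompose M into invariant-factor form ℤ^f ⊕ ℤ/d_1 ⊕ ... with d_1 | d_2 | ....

Answer: M ≅ ℤ^2 ⊕ ℤ/4 ⊕ ℤ/4

Derivation:
rank_ℚ(R)=2; free=4−2=2
SNF(R) diag = [4, 4] → torsion [4, 4]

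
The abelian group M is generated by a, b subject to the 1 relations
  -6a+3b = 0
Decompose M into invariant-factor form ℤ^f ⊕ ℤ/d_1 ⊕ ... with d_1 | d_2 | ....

Answer: M ≅ ℤ^1 ⊕ ℤ/3

Derivation:
rank_ℚ(R)=1; free=2−1=1
SNF(R) diag = [3] → torsion [3]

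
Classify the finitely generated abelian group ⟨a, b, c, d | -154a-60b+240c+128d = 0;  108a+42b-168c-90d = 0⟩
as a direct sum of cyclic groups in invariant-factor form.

Answer: M ≅ ℤ^2 ⊕ ℤ/2 ⊕ ℤ/6

Derivation:
rank_ℚ(R)=2; free=4−2=2
SNF(R) diag = [2, 6] → torsion [2, 6]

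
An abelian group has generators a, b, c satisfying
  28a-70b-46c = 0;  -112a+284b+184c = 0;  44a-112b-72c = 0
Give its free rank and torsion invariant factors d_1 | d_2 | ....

Answer: M ≅ ℤ/2 ⊕ ℤ/4 ⊕ ℤ/4

Derivation:
rank_ℚ(R)=3; free=3−3=0
SNF(R) diag = [2, 4, 4] → torsion [2, 4, 4]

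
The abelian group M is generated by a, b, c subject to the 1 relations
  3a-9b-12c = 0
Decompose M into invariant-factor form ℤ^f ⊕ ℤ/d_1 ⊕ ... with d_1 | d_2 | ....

rank_ℚ(R)=1; free=3−1=2
SNF(R) diag = [3] → torsion [3]

Answer: M ≅ ℤ^2 ⊕ ℤ/3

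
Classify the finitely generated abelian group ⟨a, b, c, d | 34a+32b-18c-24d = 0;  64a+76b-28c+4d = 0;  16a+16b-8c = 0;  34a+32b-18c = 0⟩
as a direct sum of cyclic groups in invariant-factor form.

rank_ℚ(R)=4; free=4−4=0
SNF(R) diag = [2, 4, 8, 24] → torsion [2, 4, 8, 24]

Answer: M ≅ ℤ/2 ⊕ ℤ/4 ⊕ ℤ/8 ⊕ ℤ/24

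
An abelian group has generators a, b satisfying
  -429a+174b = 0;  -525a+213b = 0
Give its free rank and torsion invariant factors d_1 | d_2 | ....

Answer: M ≅ ℤ/3 ⊕ ℤ/9

Derivation:
rank_ℚ(R)=2; free=2−2=0
SNF(R) diag = [3, 9] → torsion [3, 9]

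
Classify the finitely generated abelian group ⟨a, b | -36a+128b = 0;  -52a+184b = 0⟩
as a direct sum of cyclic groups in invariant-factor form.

rank_ℚ(R)=2; free=2−2=0
SNF(R) diag = [4, 8] → torsion [4, 8]

Answer: M ≅ ℤ/4 ⊕ ℤ/8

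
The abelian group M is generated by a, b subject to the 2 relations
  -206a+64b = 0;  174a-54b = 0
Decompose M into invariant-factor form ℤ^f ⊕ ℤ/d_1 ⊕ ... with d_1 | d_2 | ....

Answer: M ≅ ℤ/2 ⊕ ℤ/6

Derivation:
rank_ℚ(R)=2; free=2−2=0
SNF(R) diag = [2, 6] → torsion [2, 6]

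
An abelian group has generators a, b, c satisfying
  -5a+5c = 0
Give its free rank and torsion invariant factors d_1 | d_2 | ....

rank_ℚ(R)=1; free=3−1=2
SNF(R) diag = [5] → torsion [5]

Answer: M ≅ ℤ^2 ⊕ ℤ/5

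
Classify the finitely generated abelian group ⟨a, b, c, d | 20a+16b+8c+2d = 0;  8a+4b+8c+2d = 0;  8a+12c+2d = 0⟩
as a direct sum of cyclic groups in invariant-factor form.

Answer: M ≅ ℤ^1 ⊕ ℤ/2 ⊕ ℤ/4 ⊕ ℤ/12

Derivation:
rank_ℚ(R)=3; free=4−3=1
SNF(R) diag = [2, 4, 12] → torsion [2, 4, 12]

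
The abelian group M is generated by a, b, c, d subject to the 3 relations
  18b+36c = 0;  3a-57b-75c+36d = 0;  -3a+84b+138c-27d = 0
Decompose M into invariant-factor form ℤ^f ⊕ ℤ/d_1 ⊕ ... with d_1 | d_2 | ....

Answer: M ≅ ℤ^1 ⊕ ℤ/3 ⊕ ℤ/9 ⊕ ℤ/18

Derivation:
rank_ℚ(R)=3; free=4−3=1
SNF(R) diag = [3, 9, 18] → torsion [3, 9, 18]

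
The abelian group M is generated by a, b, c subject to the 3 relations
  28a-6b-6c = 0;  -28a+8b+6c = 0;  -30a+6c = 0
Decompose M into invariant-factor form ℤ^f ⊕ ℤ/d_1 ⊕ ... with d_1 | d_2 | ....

Answer: M ≅ ℤ/2 ⊕ ℤ/2 ⊕ ℤ/6

Derivation:
rank_ℚ(R)=3; free=3−3=0
SNF(R) diag = [2, 2, 6] → torsion [2, 2, 6]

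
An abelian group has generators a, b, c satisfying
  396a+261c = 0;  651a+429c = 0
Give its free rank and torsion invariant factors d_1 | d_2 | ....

Answer: M ≅ ℤ^1 ⊕ ℤ/3 ⊕ ℤ/9

Derivation:
rank_ℚ(R)=2; free=3−2=1
SNF(R) diag = [3, 9] → torsion [3, 9]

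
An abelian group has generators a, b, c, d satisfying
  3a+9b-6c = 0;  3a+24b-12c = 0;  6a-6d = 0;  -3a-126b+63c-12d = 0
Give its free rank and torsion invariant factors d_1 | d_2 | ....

rank_ℚ(R)=4; free=4−4=0
SNF(R) diag = [3, 3, 3, 6] → torsion [3, 3, 3, 6]

Answer: M ≅ ℤ/3 ⊕ ℤ/3 ⊕ ℤ/3 ⊕ ℤ/6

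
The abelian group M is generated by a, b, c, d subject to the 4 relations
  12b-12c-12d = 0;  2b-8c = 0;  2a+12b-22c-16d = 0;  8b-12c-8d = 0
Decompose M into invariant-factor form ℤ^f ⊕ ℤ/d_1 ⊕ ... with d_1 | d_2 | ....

Answer: M ≅ ℤ/2 ⊕ ℤ/2 ⊕ ℤ/4 ⊕ ℤ/12

Derivation:
rank_ℚ(R)=4; free=4−4=0
SNF(R) diag = [2, 2, 4, 12] → torsion [2, 2, 4, 12]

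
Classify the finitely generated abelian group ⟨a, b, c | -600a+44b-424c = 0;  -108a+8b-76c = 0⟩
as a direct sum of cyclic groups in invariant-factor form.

Answer: M ≅ ℤ^1 ⊕ ℤ/4 ⊕ ℤ/12

Derivation:
rank_ℚ(R)=2; free=3−2=1
SNF(R) diag = [4, 12] → torsion [4, 12]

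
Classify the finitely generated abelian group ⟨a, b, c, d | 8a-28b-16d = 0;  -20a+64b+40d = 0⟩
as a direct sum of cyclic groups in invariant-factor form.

Answer: M ≅ ℤ^2 ⊕ ℤ/4 ⊕ ℤ/12

Derivation:
rank_ℚ(R)=2; free=4−2=2
SNF(R) diag = [4, 12] → torsion [4, 12]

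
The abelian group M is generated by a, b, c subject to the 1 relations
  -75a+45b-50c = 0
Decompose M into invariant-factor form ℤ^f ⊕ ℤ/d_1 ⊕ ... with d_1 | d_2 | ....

Answer: M ≅ ℤ^2 ⊕ ℤ/5

Derivation:
rank_ℚ(R)=1; free=3−1=2
SNF(R) diag = [5] → torsion [5]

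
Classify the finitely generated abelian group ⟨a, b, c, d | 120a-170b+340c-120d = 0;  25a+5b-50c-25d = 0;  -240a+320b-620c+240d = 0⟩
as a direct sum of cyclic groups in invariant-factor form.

Answer: M ≅ ℤ^1 ⊕ ℤ/5 ⊕ ℤ/10 ⊕ ℤ/20

Derivation:
rank_ℚ(R)=3; free=4−3=1
SNF(R) diag = [5, 10, 20] → torsion [5, 10, 20]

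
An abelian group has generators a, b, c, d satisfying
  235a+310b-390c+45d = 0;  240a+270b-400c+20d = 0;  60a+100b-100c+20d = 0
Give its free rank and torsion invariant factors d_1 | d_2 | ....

rank_ℚ(R)=3; free=4−3=1
SNF(R) diag = [5, 10, 20] → torsion [5, 10, 20]

Answer: M ≅ ℤ^1 ⊕ ℤ/5 ⊕ ℤ/10 ⊕ ℤ/20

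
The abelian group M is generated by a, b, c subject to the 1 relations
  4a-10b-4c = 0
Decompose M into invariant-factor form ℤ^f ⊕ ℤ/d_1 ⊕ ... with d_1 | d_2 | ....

Answer: M ≅ ℤ^2 ⊕ ℤ/2

Derivation:
rank_ℚ(R)=1; free=3−1=2
SNF(R) diag = [2] → torsion [2]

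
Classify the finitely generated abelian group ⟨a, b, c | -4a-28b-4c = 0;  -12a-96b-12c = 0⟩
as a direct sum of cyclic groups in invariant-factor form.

Answer: M ≅ ℤ^1 ⊕ ℤ/4 ⊕ ℤ/12

Derivation:
rank_ℚ(R)=2; free=3−2=1
SNF(R) diag = [4, 12] → torsion [4, 12]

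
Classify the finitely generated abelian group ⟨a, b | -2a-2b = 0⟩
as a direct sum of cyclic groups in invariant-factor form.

Answer: M ≅ ℤ^1 ⊕ ℤ/2

Derivation:
rank_ℚ(R)=1; free=2−1=1
SNF(R) diag = [2] → torsion [2]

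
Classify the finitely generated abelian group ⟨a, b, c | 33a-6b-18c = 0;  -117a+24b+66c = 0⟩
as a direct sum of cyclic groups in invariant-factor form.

Answer: M ≅ ℤ^1 ⊕ ℤ/3 ⊕ ℤ/6

Derivation:
rank_ℚ(R)=2; free=3−2=1
SNF(R) diag = [3, 6] → torsion [3, 6]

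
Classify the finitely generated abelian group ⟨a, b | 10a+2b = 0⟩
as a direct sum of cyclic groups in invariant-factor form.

rank_ℚ(R)=1; free=2−1=1
SNF(R) diag = [2] → torsion [2]

Answer: M ≅ ℤ^1 ⊕ ℤ/2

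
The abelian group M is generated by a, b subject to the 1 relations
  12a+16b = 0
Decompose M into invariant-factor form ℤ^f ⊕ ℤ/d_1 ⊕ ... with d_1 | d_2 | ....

rank_ℚ(R)=1; free=2−1=1
SNF(R) diag = [4] → torsion [4]

Answer: M ≅ ℤ^1 ⊕ ℤ/4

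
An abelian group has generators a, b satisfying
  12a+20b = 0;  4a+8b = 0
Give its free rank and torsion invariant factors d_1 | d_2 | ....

Answer: M ≅ ℤ/4 ⊕ ℤ/4

Derivation:
rank_ℚ(R)=2; free=2−2=0
SNF(R) diag = [4, 4] → torsion [4, 4]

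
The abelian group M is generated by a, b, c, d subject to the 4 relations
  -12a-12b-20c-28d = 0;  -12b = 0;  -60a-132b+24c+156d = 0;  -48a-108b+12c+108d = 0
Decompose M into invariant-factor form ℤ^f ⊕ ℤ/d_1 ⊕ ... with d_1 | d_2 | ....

rank_ℚ(R)=4; free=4−4=0
SNF(R) diag = [4, 12, 12, 12] → torsion [4, 12, 12, 12]

Answer: M ≅ ℤ/4 ⊕ ℤ/12 ⊕ ℤ/12 ⊕ ℤ/12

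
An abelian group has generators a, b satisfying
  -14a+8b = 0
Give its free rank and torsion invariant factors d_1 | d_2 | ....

rank_ℚ(R)=1; free=2−1=1
SNF(R) diag = [2] → torsion [2]

Answer: M ≅ ℤ^1 ⊕ ℤ/2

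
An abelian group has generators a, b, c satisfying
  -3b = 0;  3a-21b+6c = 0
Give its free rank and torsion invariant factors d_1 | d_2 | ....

Answer: M ≅ ℤ^1 ⊕ ℤ/3 ⊕ ℤ/3

Derivation:
rank_ℚ(R)=2; free=3−2=1
SNF(R) diag = [3, 3] → torsion [3, 3]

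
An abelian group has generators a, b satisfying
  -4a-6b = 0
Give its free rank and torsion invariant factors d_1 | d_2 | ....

rank_ℚ(R)=1; free=2−1=1
SNF(R) diag = [2] → torsion [2]

Answer: M ≅ ℤ^1 ⊕ ℤ/2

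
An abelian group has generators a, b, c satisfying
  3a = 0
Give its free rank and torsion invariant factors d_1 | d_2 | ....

Answer: M ≅ ℤ^2 ⊕ ℤ/3

Derivation:
rank_ℚ(R)=1; free=3−1=2
SNF(R) diag = [3] → torsion [3]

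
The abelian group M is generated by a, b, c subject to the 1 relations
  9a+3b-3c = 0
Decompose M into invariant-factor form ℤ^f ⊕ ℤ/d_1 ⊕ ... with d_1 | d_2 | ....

rank_ℚ(R)=1; free=3−1=2
SNF(R) diag = [3] → torsion [3]

Answer: M ≅ ℤ^2 ⊕ ℤ/3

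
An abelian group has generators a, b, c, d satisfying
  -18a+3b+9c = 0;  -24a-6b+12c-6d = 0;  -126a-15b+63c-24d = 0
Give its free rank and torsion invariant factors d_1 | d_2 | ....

Answer: M ≅ ℤ^1 ⊕ ℤ/3 ⊕ ℤ/6 ⊕ ℤ/12

Derivation:
rank_ℚ(R)=3; free=4−3=1
SNF(R) diag = [3, 6, 12] → torsion [3, 6, 12]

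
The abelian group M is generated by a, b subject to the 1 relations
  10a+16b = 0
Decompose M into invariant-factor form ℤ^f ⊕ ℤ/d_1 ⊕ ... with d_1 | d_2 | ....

rank_ℚ(R)=1; free=2−1=1
SNF(R) diag = [2] → torsion [2]

Answer: M ≅ ℤ^1 ⊕ ℤ/2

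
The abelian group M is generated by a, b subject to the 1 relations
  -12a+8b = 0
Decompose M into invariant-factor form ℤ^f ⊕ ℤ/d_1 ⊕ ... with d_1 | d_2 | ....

rank_ℚ(R)=1; free=2−1=1
SNF(R) diag = [4] → torsion [4]

Answer: M ≅ ℤ^1 ⊕ ℤ/4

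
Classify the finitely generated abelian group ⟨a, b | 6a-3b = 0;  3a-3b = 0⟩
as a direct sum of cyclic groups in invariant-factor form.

Answer: M ≅ ℤ/3 ⊕ ℤ/3

Derivation:
rank_ℚ(R)=2; free=2−2=0
SNF(R) diag = [3, 3] → torsion [3, 3]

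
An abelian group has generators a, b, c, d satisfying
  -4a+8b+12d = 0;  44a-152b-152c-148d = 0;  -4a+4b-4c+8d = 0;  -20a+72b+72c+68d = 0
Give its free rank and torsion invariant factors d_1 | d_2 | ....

rank_ℚ(R)=4; free=4−4=0
SNF(R) diag = [4, 4, 8, 24] → torsion [4, 4, 8, 24]

Answer: M ≅ ℤ/4 ⊕ ℤ/4 ⊕ ℤ/8 ⊕ ℤ/24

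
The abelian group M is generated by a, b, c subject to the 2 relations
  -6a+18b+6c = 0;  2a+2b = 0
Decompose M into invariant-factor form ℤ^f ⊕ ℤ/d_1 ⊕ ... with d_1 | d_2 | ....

Answer: M ≅ ℤ^1 ⊕ ℤ/2 ⊕ ℤ/6

Derivation:
rank_ℚ(R)=2; free=3−2=1
SNF(R) diag = [2, 6] → torsion [2, 6]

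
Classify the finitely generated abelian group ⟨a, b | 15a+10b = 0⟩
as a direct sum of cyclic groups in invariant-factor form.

Answer: M ≅ ℤ^1 ⊕ ℤ/5

Derivation:
rank_ℚ(R)=1; free=2−1=1
SNF(R) diag = [5] → torsion [5]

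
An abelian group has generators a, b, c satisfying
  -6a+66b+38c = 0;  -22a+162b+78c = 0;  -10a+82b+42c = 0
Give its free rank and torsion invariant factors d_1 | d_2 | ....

Answer: M ≅ ℤ/2 ⊕ ℤ/4 ⊕ ℤ/8

Derivation:
rank_ℚ(R)=3; free=3−3=0
SNF(R) diag = [2, 4, 8] → torsion [2, 4, 8]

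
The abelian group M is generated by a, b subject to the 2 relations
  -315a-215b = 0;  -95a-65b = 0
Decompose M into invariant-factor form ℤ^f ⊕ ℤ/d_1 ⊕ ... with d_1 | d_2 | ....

Answer: M ≅ ℤ/5 ⊕ ℤ/10

Derivation:
rank_ℚ(R)=2; free=2−2=0
SNF(R) diag = [5, 10] → torsion [5, 10]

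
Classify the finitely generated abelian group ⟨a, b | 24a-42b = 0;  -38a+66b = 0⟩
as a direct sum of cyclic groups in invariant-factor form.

rank_ℚ(R)=2; free=2−2=0
SNF(R) diag = [2, 6] → torsion [2, 6]

Answer: M ≅ ℤ/2 ⊕ ℤ/6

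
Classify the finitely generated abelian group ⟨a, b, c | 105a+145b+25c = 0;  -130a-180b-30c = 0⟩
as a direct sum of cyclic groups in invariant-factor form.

rank_ℚ(R)=2; free=3−2=1
SNF(R) diag = [5, 10] → torsion [5, 10]

Answer: M ≅ ℤ^1 ⊕ ℤ/5 ⊕ ℤ/10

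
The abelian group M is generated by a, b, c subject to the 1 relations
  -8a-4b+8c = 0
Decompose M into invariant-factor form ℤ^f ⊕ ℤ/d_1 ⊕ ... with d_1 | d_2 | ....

Answer: M ≅ ℤ^2 ⊕ ℤ/4

Derivation:
rank_ℚ(R)=1; free=3−1=2
SNF(R) diag = [4] → torsion [4]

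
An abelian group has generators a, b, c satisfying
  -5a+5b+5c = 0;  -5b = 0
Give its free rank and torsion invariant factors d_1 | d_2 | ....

Answer: M ≅ ℤ^1 ⊕ ℤ/5 ⊕ ℤ/5

Derivation:
rank_ℚ(R)=2; free=3−2=1
SNF(R) diag = [5, 5] → torsion [5, 5]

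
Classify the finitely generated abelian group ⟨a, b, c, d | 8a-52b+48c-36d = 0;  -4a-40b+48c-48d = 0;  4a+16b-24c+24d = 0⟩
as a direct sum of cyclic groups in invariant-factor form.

Answer: M ≅ ℤ^1 ⊕ ℤ/4 ⊕ ℤ/12 ⊕ ℤ/24

Derivation:
rank_ℚ(R)=3; free=4−3=1
SNF(R) diag = [4, 12, 24] → torsion [4, 12, 24]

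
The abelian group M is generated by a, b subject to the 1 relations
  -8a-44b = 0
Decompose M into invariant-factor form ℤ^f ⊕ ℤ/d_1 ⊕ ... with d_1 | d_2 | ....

rank_ℚ(R)=1; free=2−1=1
SNF(R) diag = [4] → torsion [4]

Answer: M ≅ ℤ^1 ⊕ ℤ/4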